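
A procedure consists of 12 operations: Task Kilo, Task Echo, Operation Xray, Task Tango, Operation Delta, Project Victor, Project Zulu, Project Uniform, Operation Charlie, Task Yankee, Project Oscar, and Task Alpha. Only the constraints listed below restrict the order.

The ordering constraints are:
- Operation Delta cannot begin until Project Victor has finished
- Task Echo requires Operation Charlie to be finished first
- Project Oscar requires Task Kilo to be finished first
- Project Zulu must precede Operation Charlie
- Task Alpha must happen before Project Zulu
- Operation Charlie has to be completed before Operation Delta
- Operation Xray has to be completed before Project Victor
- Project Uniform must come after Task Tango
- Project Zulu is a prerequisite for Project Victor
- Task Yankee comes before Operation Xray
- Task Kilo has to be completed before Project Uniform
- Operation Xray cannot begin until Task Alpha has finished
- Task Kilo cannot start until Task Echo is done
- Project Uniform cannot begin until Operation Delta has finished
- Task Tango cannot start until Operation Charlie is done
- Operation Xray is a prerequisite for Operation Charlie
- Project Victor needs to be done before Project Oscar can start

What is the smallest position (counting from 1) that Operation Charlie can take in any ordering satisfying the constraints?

The operations that are forced before Operation Charlie, directly or transitively, are Operation Xray, Project Zulu, Task Yankee, Task Alpha. That's 4 operations.
With 4 mandatory predecessors, the earliest Operation Charlie can sit is position 4+1 = 5, and placing just those 4 first achieves it.

5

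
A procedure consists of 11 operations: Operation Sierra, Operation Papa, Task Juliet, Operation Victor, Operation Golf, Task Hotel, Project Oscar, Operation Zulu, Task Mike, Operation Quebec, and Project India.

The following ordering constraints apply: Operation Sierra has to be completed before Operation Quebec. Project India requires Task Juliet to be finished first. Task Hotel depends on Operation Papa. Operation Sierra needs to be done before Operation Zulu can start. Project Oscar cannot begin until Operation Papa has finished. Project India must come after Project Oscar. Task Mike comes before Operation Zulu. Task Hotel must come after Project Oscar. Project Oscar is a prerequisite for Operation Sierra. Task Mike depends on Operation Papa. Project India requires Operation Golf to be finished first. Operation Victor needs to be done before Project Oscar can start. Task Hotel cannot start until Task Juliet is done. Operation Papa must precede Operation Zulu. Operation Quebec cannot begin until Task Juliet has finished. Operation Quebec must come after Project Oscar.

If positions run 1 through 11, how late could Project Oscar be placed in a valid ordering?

Following every chain forward from Project Oscar, the operations that must come later are Operation Sierra, Task Hotel, Operation Zulu, Operation Quebec, Project India — 5 of them.
So at least 5 operations follow Project Oscar, putting Project Oscar no later than position 6. That position is achievable by scheduling everything else first.

6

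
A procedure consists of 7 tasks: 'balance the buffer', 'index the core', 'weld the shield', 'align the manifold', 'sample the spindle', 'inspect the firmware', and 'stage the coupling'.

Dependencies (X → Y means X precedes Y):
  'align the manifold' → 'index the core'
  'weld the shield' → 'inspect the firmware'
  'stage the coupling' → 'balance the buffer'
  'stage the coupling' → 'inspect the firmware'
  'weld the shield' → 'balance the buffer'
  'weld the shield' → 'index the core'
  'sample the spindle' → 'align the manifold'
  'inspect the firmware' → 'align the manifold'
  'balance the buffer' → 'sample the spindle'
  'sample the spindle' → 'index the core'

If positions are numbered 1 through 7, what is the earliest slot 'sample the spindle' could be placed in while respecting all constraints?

4

The tasks that are forced before 'sample the spindle', directly or transitively, are 'balance the buffer', 'weld the shield', 'stage the coupling'. That's 3 tasks.
So at minimum 3 tasks come before 'sample the spindle', putting 'sample the spindle' no earlier than position 4. That position is achievable by scheduling exactly those predecessors first.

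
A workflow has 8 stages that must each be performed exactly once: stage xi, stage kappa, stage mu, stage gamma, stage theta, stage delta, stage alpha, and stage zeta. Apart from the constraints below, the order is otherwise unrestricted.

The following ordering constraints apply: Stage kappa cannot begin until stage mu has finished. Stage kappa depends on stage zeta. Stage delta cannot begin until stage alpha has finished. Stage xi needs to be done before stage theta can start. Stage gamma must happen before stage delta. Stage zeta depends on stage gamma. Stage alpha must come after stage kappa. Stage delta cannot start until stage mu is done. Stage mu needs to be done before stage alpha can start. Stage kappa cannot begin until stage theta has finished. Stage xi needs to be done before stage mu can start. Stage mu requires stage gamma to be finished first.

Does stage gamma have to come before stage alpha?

Yes

There is a constraint chain stage gamma → stage mu → stage alpha.
So stage gamma must precede stage alpha in any valid ordering.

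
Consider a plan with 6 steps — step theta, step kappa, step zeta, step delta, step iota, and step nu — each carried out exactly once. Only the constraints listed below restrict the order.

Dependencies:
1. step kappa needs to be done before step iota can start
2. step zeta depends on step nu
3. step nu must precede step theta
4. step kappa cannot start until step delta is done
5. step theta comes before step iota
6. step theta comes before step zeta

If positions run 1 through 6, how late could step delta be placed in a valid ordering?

Every step that must follow step delta has to come after it. Tracing all chains starting from step delta, those steps are: step kappa, step iota — 2 in total.
With 2 mandatory successors out of 6 steps total, the latest slot for step delta is 6−2 = 4, and it's reachable by doing all non-successors before step delta.

4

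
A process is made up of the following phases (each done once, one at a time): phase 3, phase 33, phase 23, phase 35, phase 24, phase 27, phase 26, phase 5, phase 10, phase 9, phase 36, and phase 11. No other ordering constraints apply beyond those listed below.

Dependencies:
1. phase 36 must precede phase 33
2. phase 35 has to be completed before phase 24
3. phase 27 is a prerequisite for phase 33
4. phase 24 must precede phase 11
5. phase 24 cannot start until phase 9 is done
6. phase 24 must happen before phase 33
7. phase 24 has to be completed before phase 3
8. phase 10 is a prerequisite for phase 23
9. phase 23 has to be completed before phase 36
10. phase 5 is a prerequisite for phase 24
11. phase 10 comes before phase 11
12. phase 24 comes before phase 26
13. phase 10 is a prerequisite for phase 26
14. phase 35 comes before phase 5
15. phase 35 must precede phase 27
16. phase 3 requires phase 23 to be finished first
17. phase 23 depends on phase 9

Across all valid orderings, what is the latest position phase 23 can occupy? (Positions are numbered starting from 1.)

Following every chain forward from phase 23, the phases that must come later are phase 3, phase 33, phase 36 — 3 of them.
With 3 mandatory successors out of 12 phases total, the latest slot for phase 23 is 12−3 = 9, and it's reachable by doing all non-successors before phase 23.

9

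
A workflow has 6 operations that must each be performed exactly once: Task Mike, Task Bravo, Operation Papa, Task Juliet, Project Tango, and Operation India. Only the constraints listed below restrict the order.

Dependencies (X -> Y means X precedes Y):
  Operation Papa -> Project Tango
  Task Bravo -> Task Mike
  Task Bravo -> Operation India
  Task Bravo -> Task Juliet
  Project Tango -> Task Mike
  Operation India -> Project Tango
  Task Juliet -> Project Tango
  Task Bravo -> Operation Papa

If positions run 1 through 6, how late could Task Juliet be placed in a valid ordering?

4

Every operation that must follow Task Juliet has to come after it. Tracing all chains starting from Task Juliet, those operations are: Task Mike, Project Tango — 2 in total.
With 2 mandatory successors out of 6 operations total, the latest slot for Task Juliet is 6−2 = 4, and it's reachable by doing all non-successors before Task Juliet.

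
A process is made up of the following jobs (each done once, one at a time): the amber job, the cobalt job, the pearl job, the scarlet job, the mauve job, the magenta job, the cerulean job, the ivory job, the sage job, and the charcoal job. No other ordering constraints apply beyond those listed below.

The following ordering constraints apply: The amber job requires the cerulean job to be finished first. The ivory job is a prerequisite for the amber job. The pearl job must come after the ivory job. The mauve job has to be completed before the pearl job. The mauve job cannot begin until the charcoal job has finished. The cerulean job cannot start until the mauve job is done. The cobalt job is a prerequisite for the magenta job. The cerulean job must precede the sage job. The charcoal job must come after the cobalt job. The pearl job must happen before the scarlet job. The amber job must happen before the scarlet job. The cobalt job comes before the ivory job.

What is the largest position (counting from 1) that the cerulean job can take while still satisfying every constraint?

Following every chain forward from the cerulean job, the jobs that must come later are the amber job, the scarlet job, the sage job — 3 of them.
With 3 mandatory successors out of 10 jobs total, the latest slot for the cerulean job is 10−3 = 7, and it's reachable by doing all non-successors before the cerulean job.

7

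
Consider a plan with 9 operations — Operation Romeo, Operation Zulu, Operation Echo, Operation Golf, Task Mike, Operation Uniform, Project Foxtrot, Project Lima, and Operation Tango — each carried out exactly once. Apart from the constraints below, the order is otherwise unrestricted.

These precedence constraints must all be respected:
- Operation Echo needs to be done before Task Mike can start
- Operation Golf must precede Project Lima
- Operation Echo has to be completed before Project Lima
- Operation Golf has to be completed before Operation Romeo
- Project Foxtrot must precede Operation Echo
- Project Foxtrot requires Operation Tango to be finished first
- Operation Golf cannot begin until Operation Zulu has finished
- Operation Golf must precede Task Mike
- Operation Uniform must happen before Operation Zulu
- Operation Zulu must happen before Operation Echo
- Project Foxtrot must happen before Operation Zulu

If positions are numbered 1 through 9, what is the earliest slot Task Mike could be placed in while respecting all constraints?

7

The operations that are forced before Task Mike, directly or transitively, are Operation Zulu, Operation Echo, Operation Golf, Operation Uniform, Project Foxtrot, Operation Tango. That's 6 operations.
So at minimum 6 operations come before Task Mike, putting Task Mike no earlier than position 7. That position is achievable by scheduling exactly those predecessors first.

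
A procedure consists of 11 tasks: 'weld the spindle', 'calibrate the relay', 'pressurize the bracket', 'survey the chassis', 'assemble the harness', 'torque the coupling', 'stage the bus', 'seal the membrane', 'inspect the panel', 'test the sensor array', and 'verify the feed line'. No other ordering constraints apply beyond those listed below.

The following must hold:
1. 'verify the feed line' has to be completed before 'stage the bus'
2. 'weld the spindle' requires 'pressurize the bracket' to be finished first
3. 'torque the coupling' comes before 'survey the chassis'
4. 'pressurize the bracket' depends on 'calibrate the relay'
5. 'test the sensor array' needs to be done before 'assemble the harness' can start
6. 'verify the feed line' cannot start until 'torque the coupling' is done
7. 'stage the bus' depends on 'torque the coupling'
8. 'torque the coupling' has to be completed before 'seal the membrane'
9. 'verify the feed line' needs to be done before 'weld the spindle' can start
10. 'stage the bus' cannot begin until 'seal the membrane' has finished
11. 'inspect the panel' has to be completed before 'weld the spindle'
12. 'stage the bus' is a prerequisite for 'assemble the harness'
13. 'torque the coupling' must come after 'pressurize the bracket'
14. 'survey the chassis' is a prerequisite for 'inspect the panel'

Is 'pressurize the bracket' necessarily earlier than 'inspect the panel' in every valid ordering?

Following the dependencies: 'pressurize the bracket' → 'torque the coupling' → 'survey the chassis' → 'inspect the panel'.
Hence 'pressurize the bracket' necessarily comes before 'inspect the panel'.

Yes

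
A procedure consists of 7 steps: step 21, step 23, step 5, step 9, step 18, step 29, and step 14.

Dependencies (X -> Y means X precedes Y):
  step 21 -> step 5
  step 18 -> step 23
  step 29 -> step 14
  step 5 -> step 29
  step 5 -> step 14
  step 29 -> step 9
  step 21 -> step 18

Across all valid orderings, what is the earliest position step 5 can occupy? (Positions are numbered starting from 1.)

Working backwards through the constraints from step 5, its only required predecessor is step 21.
With 1 mandatory predecessor, the earliest step 5 can sit is position 1+1 = 2, and placing just that one first achieves it.

2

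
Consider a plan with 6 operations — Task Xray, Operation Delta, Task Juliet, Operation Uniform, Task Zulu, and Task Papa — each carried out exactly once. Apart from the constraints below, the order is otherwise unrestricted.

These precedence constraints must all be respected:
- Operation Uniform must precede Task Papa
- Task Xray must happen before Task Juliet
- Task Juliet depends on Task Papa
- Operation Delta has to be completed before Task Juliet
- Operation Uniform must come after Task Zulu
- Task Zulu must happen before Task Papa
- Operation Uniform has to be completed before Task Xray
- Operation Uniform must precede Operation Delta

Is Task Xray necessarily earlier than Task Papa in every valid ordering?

Nothing in the constraints links Task Xray and Task Papa; they are unordered relative to each other.
A valid ordering placing Task Papa before Task Xray exists, so the answer is no.

No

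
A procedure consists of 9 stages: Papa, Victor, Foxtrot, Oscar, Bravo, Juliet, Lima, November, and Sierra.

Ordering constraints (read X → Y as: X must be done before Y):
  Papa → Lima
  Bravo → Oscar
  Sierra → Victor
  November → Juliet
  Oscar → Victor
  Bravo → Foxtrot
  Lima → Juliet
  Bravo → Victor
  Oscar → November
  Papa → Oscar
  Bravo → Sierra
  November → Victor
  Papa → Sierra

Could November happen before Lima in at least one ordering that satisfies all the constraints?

No chain of constraints runs from Lima to November, so Lima is not required to come first.
That means at least one valid schedule has November before Lima.

Yes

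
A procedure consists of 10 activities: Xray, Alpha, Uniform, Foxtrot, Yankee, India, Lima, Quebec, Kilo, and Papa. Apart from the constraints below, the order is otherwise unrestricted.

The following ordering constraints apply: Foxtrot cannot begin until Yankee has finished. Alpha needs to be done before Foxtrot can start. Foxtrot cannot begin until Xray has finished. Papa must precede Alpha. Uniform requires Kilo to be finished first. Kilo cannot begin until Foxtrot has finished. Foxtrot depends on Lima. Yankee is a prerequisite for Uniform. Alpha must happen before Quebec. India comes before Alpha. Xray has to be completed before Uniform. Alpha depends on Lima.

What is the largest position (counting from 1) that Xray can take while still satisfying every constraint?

Following every chain forward from Xray, the activities that must come later are Uniform, Foxtrot, Kilo — 3 of them.
With 3 mandatory successors out of 10 activities total, the latest slot for Xray is 10−3 = 7, and it's reachable by doing all non-successors before Xray.

7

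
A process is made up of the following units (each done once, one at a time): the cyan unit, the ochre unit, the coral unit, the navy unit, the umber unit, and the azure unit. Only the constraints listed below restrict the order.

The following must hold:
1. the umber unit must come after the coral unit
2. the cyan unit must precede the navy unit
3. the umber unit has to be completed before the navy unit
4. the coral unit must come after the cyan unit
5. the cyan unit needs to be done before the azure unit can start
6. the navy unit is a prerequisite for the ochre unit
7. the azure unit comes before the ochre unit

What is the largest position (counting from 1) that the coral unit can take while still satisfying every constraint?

Every unit that must follow the coral unit has to come after it. Tracing all chains starting from the coral unit, those units are: the ochre unit, the navy unit, the umber unit — 3 in total.
With 3 mandatory successors out of 6 units total, the latest slot for the coral unit is 6−3 = 3, and it's reachable by doing all non-successors before the coral unit.

3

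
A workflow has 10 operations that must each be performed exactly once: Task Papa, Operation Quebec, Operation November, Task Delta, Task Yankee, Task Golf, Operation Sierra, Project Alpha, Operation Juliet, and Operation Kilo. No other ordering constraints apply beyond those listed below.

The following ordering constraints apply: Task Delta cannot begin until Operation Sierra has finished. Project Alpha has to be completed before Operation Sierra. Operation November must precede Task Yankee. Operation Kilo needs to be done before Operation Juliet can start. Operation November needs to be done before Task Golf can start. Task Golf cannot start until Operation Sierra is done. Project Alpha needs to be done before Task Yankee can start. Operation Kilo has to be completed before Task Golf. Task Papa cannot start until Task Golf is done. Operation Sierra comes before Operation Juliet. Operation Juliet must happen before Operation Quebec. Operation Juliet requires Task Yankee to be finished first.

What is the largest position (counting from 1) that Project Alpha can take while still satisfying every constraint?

3

Every operation that must follow Project Alpha has to come after it. Tracing all chains starting from Project Alpha, those operations are: Task Papa, Operation Quebec, Task Delta, Task Yankee, Task Golf, Operation Sierra, Operation Juliet — 7 in total.
So at least 7 operations follow Project Alpha, putting Project Alpha no later than position 3. That position is achievable by scheduling everything else first.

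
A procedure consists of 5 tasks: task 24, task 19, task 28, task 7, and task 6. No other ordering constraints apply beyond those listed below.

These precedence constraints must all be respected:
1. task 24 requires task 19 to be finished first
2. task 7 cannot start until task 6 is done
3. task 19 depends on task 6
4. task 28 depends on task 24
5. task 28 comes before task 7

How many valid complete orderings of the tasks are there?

Only task 6 has no prerequisites, so it must go first.
Every task is then forced in turn, so only 1 complete ordering is consistent with the constraints.

1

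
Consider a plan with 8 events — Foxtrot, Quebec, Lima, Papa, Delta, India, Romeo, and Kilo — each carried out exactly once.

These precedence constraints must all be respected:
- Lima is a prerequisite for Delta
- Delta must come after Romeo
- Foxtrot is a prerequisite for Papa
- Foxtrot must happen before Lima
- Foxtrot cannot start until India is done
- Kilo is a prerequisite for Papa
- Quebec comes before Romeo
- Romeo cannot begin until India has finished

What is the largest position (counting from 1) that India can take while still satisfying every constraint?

Following every chain forward from India, the events that must come later are Foxtrot, Lima, Papa, Delta, Romeo — 5 of them.
So at least 5 events follow India, putting India no later than position 3. That position is achievable by scheduling everything else first.

3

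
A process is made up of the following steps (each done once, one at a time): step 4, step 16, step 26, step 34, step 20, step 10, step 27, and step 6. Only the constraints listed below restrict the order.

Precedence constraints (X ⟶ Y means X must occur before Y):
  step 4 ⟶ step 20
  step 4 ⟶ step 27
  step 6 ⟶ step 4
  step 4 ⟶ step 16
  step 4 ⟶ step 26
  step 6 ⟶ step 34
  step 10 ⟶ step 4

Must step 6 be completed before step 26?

There is a constraint chain step 6 → step 4 → step 26.
So step 6 must precede step 26 in any valid ordering.

Yes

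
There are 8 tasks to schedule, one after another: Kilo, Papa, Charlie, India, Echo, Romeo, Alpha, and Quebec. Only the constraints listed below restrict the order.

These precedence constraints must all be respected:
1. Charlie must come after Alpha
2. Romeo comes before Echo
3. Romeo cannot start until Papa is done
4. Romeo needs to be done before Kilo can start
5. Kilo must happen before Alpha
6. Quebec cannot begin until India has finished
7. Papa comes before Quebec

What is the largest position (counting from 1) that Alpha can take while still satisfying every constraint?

7

Following the constraints forward from Alpha, its only required successor is Charlie.
So at least 1 task follows Alpha, putting Alpha no later than position 7. That position is achievable by scheduling everything else first.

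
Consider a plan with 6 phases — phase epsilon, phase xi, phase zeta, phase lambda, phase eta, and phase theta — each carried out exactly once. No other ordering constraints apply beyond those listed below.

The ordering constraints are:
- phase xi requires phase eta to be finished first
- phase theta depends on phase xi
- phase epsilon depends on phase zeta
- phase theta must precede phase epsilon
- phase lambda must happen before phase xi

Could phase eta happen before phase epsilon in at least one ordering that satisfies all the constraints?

The constraints force phase eta before phase epsilon, so yes — every valid ordering has phase eta earlier.

Yes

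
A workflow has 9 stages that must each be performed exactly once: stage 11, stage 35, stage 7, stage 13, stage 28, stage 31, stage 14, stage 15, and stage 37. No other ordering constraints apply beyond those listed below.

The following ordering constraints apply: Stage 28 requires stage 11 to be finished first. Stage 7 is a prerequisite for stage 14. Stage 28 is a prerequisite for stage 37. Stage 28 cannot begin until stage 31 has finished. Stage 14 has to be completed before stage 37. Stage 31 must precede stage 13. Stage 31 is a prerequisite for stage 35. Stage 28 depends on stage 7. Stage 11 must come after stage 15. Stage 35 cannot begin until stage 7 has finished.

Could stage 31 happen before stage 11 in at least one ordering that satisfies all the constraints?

No chain of constraints runs from stage 11 to stage 31, so stage 11 is not required to come first.
That means at least one valid schedule has stage 31 before stage 11.

Yes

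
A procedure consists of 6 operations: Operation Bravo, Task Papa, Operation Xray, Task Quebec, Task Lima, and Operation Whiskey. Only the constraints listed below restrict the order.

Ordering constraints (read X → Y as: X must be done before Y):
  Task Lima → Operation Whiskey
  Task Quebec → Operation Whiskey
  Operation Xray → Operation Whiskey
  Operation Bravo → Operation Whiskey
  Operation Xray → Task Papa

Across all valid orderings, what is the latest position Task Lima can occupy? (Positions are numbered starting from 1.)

5

Following the constraints forward from Task Lima, its only required successor is Operation Whiskey.
So at least 1 operation follows Task Lima, putting Task Lima no later than position 5. That position is achievable by scheduling everything else first.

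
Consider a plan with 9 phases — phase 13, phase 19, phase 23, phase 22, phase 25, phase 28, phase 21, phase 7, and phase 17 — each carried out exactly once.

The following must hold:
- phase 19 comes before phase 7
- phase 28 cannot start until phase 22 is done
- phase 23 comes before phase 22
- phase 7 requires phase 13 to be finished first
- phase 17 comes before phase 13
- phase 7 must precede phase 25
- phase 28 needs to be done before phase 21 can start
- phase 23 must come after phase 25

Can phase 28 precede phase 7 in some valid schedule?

No

There is a dependency chain phase 7 → phase 25 → phase 23 → phase 22 → phase 28, so phase 28 always comes after phase 7.
Hence phase 28 can never be scheduled before phase 7.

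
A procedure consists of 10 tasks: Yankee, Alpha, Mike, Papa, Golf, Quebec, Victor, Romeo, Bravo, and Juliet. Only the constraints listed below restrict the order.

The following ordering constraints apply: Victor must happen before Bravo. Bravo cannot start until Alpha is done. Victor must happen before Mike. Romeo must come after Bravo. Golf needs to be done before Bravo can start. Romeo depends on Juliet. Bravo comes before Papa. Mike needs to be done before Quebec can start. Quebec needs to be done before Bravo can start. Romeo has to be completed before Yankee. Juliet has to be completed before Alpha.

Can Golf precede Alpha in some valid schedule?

The constraints leave Golf and Alpha unordered relative to each other; nothing requires Alpha earlier.
So a valid ordering placing Golf earlier than Alpha exists.

Yes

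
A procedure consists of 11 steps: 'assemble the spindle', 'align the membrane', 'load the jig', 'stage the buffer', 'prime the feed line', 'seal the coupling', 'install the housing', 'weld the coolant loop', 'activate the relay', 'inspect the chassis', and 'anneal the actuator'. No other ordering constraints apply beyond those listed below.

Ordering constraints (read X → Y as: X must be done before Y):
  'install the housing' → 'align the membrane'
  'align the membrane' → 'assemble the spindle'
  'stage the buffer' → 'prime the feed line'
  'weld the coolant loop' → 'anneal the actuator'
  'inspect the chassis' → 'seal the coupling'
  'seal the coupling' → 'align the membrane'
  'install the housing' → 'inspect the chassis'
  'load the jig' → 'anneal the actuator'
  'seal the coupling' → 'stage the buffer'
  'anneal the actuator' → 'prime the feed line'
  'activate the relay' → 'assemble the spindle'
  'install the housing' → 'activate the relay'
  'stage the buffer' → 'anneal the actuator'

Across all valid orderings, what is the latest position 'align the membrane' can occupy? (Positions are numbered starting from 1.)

Following the constraints forward from 'align the membrane', its only required successor is 'assemble the spindle'.
With 1 mandatory successor out of 11 steps total, the latest slot for 'align the membrane' is 11−1 = 10, and it's reachable by doing all non-successors before 'align the membrane'.

10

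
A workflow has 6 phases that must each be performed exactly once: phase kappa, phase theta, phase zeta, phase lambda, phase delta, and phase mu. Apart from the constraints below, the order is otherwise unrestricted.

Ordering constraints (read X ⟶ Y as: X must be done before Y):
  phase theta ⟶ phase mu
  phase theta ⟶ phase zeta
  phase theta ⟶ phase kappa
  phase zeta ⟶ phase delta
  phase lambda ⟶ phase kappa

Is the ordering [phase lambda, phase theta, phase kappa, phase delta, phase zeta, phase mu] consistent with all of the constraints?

No

Here phase zeta comes after phase delta.
That contradicts the constraint that phase zeta must precede phase delta.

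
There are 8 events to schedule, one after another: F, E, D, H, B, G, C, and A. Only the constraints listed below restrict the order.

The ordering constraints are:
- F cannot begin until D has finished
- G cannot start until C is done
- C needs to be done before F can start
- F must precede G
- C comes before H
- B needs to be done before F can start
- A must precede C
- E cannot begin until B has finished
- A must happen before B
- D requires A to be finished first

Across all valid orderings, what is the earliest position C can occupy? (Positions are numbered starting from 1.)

Working backwards through the constraints from C, its only required predecessor is A.
So at minimum 1 event comes before C, putting C no earlier than position 2. That position is achievable by scheduling exactly that predecessor first.

2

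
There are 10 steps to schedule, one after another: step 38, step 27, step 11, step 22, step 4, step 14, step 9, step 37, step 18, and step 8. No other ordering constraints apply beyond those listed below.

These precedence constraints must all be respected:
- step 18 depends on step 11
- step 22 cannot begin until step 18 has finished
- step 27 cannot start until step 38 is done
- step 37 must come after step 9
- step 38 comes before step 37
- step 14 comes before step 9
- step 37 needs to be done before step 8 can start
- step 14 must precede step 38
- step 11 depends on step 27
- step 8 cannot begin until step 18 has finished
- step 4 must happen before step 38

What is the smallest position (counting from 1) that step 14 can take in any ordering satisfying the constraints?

1

Nothing is required before step 14; it can be the very first step.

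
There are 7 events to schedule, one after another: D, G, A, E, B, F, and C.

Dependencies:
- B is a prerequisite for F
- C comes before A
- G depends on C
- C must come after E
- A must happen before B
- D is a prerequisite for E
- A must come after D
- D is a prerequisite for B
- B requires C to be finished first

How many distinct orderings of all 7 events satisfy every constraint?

D is the only event with nothing required before it, so every ordering starts there.
Counting all ways to extend the partial order to a total order gives 4.

4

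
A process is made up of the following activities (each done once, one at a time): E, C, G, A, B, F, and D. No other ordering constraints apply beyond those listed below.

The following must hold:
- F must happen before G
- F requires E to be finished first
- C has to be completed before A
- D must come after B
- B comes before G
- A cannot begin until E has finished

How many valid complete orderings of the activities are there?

169

The activities with no prerequisites are E, C, B; any of them can be placed first.
Systematically extending each partial ordering one activity at a time and counting, there are 169 complete orderings.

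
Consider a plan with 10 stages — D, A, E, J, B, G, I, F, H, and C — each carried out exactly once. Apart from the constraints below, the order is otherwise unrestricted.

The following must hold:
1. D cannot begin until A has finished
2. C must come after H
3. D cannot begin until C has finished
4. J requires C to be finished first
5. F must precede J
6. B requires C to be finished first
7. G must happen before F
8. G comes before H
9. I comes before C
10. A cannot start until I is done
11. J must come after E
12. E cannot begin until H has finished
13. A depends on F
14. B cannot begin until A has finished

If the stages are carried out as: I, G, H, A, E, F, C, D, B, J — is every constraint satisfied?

The sequence places A ahead of F.
But one of the constraints requires F before A, so this ordering violates it.

No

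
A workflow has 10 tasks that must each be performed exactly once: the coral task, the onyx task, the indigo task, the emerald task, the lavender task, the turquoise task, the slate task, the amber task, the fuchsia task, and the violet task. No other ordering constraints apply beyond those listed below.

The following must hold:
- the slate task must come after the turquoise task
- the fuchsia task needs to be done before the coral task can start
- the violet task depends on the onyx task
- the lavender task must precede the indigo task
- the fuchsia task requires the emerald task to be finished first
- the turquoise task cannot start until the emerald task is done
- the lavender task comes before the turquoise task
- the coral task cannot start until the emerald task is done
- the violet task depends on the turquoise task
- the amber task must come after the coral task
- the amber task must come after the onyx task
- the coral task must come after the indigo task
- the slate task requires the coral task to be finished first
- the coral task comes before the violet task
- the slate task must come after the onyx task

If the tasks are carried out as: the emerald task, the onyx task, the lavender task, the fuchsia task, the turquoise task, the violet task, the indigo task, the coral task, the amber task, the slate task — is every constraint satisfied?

In the proposed order, the violet task appears before the coral task.
Since the coral task is required before the violet task, the ordering is invalid.

No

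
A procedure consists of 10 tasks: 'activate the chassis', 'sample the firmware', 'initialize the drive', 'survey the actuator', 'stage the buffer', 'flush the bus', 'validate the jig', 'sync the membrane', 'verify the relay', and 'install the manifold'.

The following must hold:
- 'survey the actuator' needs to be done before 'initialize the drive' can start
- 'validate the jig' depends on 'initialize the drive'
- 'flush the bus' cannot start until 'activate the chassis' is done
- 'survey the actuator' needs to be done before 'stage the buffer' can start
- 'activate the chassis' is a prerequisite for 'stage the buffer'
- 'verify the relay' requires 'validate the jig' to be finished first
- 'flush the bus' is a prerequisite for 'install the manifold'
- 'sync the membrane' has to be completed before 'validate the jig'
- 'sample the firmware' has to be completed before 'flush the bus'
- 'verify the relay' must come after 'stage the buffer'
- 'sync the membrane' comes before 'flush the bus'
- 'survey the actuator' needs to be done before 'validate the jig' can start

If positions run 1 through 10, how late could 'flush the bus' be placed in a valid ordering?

The only task forced after 'flush the bus' (directly or by a chain) is 'install the manifold'.
So at least 1 task follows 'flush the bus', putting 'flush the bus' no later than position 9. That position is achievable by scheduling everything else first.

9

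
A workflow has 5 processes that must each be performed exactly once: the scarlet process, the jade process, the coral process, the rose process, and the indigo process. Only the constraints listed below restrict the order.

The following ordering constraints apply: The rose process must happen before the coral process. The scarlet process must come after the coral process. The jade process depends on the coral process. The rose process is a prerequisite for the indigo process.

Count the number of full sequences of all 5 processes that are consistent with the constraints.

The rose process is the only process with nothing required before it, so every ordering starts there.
Enumerating by repeatedly choosing an available process (one whose prerequisites are all placed) gives 8 distinct complete orderings.

8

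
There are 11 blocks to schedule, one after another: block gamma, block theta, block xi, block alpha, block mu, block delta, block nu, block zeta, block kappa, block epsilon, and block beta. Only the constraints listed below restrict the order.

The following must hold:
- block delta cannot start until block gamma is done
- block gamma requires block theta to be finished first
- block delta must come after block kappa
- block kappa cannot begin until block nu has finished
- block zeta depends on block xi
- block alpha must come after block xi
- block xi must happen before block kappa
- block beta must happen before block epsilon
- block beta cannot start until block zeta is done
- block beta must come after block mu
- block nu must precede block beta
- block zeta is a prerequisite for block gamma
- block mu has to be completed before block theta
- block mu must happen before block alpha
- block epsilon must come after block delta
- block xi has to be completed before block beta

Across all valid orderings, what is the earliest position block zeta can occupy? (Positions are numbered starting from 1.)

Working backwards through the constraints from block zeta, its only required predecessor is block xi.
With 1 mandatory predecessor, the earliest block zeta can sit is position 1+1 = 2, and placing just that one first achieves it.

2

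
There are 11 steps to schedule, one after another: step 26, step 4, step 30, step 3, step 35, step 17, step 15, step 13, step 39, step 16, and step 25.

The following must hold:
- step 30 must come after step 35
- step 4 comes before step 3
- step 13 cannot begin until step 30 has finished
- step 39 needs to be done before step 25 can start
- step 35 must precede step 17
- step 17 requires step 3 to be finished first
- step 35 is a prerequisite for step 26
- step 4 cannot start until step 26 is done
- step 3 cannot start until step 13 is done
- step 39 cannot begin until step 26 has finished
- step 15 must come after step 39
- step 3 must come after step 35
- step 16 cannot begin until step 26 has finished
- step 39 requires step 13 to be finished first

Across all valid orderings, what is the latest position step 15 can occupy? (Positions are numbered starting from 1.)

No constraint forces any step after step 15, so it can be placed last, in position 11.

11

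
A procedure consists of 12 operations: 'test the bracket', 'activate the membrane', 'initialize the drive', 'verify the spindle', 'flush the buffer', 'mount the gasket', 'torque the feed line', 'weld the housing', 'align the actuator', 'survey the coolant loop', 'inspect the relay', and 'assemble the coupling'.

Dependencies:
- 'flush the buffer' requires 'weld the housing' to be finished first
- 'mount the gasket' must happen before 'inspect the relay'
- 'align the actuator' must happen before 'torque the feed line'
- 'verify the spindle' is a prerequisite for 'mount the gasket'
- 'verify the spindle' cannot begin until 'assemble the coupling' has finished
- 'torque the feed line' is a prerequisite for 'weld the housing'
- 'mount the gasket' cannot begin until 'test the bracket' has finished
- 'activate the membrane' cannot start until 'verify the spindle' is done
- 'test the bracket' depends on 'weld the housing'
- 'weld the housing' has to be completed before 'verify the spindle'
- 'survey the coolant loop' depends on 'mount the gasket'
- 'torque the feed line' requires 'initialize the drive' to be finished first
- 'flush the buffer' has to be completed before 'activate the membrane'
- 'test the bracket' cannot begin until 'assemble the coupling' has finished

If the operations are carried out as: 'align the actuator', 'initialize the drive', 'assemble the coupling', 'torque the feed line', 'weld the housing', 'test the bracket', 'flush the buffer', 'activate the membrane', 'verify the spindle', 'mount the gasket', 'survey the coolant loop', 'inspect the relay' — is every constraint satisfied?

In the proposed order, 'activate the membrane' appears before 'verify the spindle'.
That contradicts the constraint that 'verify the spindle' must precede 'activate the membrane'.

No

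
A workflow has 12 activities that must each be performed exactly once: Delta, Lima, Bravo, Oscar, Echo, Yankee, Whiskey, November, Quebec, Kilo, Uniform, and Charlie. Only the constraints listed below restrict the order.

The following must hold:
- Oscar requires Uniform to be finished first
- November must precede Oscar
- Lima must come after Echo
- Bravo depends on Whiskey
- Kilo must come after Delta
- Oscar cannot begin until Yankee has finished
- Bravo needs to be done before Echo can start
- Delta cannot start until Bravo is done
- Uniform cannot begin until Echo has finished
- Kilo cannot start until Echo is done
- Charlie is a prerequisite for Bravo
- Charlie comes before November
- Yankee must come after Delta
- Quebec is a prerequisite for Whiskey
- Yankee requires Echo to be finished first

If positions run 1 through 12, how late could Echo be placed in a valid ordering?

The activities that are forced after Echo, directly or by a chain of constraints, are Lima, Oscar, Yankee, Kilo, Uniform. That's 5 activities.
So at least 5 activities follow Echo, putting Echo no later than position 7. That position is achievable by scheduling everything else first.

7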